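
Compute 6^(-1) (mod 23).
Since 23 is prime, by Fermat 6^(-1) ≡ 6^{21} ≡ 4 (mod 23). Verify: 6 × 4 = 24 ≡ 1 (mod 23)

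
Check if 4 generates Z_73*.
4^{9} ≡ 1 mod 73 and 9 < 72, so ord_73(4) = 9 ≠ 72 and 4 is not a primitive root.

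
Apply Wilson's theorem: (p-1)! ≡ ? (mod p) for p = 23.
By Wilson's theorem, (22)! ≡ -1 ≡ 22 (mod 23)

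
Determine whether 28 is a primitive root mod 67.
ord_67(28) divides 66. For each prime q|66: 28^{33}≡66, 28^{22}≡37, 28^{6}≡40, none ≡ 1. So 28 has order 66 and is a primitive root mod 67.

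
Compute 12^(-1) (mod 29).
Since 29 is prime, by Fermat 12^(-1) ≡ 12^{27} ≡ 17 (mod 29). Verify: 12 × 17 = 204 ≡ 1 (mod 29)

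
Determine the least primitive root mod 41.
g = 6. Powers: [6, 36, 11, 25, 27, 39, 29, 10, 19, 32, ...] generates all 40 non-zero residues.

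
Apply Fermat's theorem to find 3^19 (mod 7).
By Fermat: 3^{6} ≡ 1 (mod 7). 19 = 3×6 + 1. So 3^{19} ≡ 3^{1} ≡ 3 (mod 7)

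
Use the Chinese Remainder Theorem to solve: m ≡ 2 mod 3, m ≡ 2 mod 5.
M = 3 × 5 = 15. M₁ = 5, y₁ ≡ 2 mod 3. M₂ = 3, y₂ ≡ 2 mod 5. m = 2×5×2 + 2×3×2 ≡ 2 mod 15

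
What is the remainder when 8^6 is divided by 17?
By repeated squaring mod 17: 8^{1}≡8, 8^{2}≡13, 8^{4}≡16. Then 8^{6} = 8^{4+2} ≡ 16 × 13 ≡ 4 mod 17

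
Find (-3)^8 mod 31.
By repeated squaring mod 31: (-3)^{1}≡28, (-3)^{2}≡9, (-3)^{4}≡19, (-3)^{8}≡20. So (-3)^{8} ≡ 20 mod 31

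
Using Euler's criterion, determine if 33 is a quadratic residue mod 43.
By Euler's criterion: 33^{21} ≡ 42 (mod 43). Since this equals -1 (≡ 42), 33 is not a QR.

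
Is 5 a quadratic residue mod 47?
By Euler's criterion: 5^{23} ≡ 46 mod 47. Since this equals -1 (≡ 46), 5 is not a QR.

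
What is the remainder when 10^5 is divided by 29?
By repeated squaring mod 29: 10^{1}≡10, 10^{2}≡13, 10^{4}≡24. Then 10^{5} = 10^{4+1} ≡ 24 × 10 ≡ 8 mod 29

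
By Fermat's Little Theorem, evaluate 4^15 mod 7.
By Fermat: 4^{6} ≡ 1 (mod 7). 15 = 2×6 + 3. So 4^{15} ≡ 4^{3} ≡ 1 (mod 7)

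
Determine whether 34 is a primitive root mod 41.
ord_41(34) divides 40. For each prime q|40: 34^{20}≡40, 34^{8}≡37, none ≡ 1. So 34 has order 40 and is a primitive root mod 41.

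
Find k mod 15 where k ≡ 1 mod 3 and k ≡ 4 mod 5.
M = 3 × 5 = 15. M₁ = 5, y₁ ≡ 2 mod 3. M₂ = 3, y₂ ≡ 2 mod 5. k = 1×5×2 + 4×3×2 ≡ 4 mod 15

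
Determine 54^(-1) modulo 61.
Since 61 is prime, by Fermat 54^(-1) ≡ 54^{59} ≡ 26 mod 61. Verify: 54 × 26 = 1404 ≡ 1 mod 61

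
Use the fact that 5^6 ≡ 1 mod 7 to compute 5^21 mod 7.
By Fermat: 5^{6} ≡ 1 mod 7. 21 = 3×6 + 3. So 5^{21} ≡ 5^{3} ≡ 6 mod 7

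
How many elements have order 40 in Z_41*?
Number of primitive roots mod 41 = φ(p-1) = φ(40) = 16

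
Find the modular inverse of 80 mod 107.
Since 107 is prime, by Fermat 80^(-1) ≡ 80^{105} ≡ 103 (mod 107). Verify: 80 × 103 = 8240 ≡ 1 (mod 107)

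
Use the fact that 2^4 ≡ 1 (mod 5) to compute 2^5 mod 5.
By Fermat: 2^{4} ≡ 1 (mod 5). So 2^{5} = 2^{4} · 2^{1} ≡ 2^{1} ≡ 2 (mod 5)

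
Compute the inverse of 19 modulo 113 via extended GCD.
Extended GCD: 19(6) + 113(-1) = 1. So 19^(-1) ≡ 6 (mod 113). Verify: 19 × 6 = 114 ≡ 1 (mod 113)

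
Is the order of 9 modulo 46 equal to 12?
Powers of 9 mod 46: 9^1≡9, 9^2≡35, 9^3≡39, 9^4≡29, 9^5≡31, 9^6≡3, 9^7≡27, 9^8≡13, 9^9≡25, 9^10≡41, 9^11≡1. Already 9^11≡1, so the order is 11 < 12. No, the actual order is 11.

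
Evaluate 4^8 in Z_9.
By repeated squaring (mod 9): 4^{1}≡4, 4^{2}≡7, 4^{4}≡4, 4^{8}≡7. So 4^{8} ≡ 7 (mod 9)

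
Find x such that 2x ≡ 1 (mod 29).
Since 29 is prime, by Fermat 2^(-1) ≡ 2^{27} ≡ 15 (mod 29). Verify: 2 × 15 = 30 ≡ 1 (mod 29)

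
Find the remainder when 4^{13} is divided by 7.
By Fermat: 4^{6} ≡ 1 (mod 7). 13 = 2×6 + 1. So 4^{13} ≡ 4^{1} ≡ 4 (mod 7)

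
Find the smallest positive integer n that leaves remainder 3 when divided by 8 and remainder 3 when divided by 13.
M = 8 × 13 = 104. M₁ = 13, y₁ ≡ 5 mod 8. M₂ = 8, y₂ ≡ 5 mod 13. n = 3×13×5 + 3×8×5 ≡ 3 mod 104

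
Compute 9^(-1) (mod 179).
Since 179 is prime, by Fermat 9^(-1) ≡ 9^{177} ≡ 20 (mod 179). Verify: 9 × 20 = 180 ≡ 1 (mod 179)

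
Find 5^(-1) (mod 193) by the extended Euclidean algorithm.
Extended GCD: 5(-77) + 193(2) = 1. So 5^(-1) ≡ -77 ≡ 116 (mod 193). Verify: 5 × 116 = 580 ≡ 1 (mod 193)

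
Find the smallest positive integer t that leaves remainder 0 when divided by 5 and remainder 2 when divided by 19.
M = 5 × 19 = 95. M₁ = 19, y₁ ≡ 4 mod 5. M₂ = 5, y₂ ≡ 4 mod 19. t = 0×19×4 + 2×5×4 ≡ 40 mod 95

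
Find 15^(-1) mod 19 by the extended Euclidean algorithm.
Extended GCD: 15(-5) + 19(4) = 1. So 15^(-1) ≡ -5 ≡ 14 mod 19. Verify: 15 × 14 = 210 ≡ 1 mod 19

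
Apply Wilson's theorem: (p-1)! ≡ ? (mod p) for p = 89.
By Wilson's theorem, (88)! ≡ -1 ≡ 88 mod 89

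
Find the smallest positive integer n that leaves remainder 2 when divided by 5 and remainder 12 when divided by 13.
M = 5 × 13 = 65. M₁ = 13, y₁ ≡ 2 (mod 5). M₂ = 5, y₂ ≡ 8 (mod 13). n = 2×13×2 + 12×5×8 ≡ 12 (mod 65)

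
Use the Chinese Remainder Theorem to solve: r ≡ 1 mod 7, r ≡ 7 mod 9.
M = 7 × 9 = 63. M₁ = 9, y₁ ≡ 4 mod 7. M₂ = 7, y₂ ≡ 4 mod 9. r = 1×9×4 + 7×7×4 ≡ 43 mod 63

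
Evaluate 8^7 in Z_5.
Using Fermat: 8^{4} ≡ 1 mod 5. 7 ≡ 3 mod 4. So 8^{7} ≡ 8^{3} ≡ 2 mod 5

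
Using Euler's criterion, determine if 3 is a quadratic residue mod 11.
By Euler's criterion: 3^{5} ≡ 1 mod 11. Since this equals 1, 3 is a QR.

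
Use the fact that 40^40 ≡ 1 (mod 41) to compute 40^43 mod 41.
By Fermat: 40^{40} ≡ 1 (mod 41). So 40^{43} = 40^{40} · 40^{3} ≡ 40^{3} ≡ 40 (mod 41)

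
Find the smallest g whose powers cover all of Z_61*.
g = 2. Powers: [2, 4, 8, 16, 32, 3, 6, 12, 24, 48, ...] generates all 60 non-zero residues.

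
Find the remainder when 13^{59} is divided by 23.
By Fermat: 13^{22} ≡ 1 mod 23. 59 = 2×22 + 15. So 13^{59} ≡ 13^{15} ≡ 18 mod 23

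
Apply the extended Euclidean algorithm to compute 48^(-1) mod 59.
Extended GCD: 48(16) + 59(-13) = 1. So 48^(-1) ≡ 16 (mod 59). Verify: 48 × 16 = 768 ≡ 1 (mod 59)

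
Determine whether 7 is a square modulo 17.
By Euler's criterion: 7^{8} ≡ 16 (mod 17). Since this equals -1 (≡ 16), 7 is not a QR.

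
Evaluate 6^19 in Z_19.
Using Fermat: 6^{18} ≡ 1 (mod 19). 19 ≡ 1 (mod 18). So 6^{19} ≡ 6^{1} ≡ 6 (mod 19)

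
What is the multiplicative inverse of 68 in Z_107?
Since 107 is prime, by Fermat 68^(-1) ≡ 68^{105} ≡ 96 (mod 107). Verify: 68 × 96 = 6528 ≡ 1 (mod 107)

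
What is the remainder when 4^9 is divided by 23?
By repeated squaring mod 23: 4^{1}≡4, 4^{2}≡16, 4^{4}≡3, 4^{8}≡9. Then 4^{9} = 4^{8+1} ≡ 9 × 4 ≡ 13 mod 23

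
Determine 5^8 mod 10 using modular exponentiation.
By repeated squaring mod 10: 5^{1}≡5, 5^{2}≡5, 5^{4}≡5, 5^{8}≡5. So 5^{8} ≡ 5 mod 10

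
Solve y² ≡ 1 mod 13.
The square roots of 1 mod 13 are 1 and 12. Verify: 1² = 1 ≡ 1 mod 13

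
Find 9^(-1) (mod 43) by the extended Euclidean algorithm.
Extended GCD: 9(-19) + 43(4) = 1. So 9^(-1) ≡ -19 ≡ 24 (mod 43). Verify: 9 × 24 = 216 ≡ 1 (mod 43)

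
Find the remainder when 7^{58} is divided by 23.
By Fermat: 7^{22} ≡ 1 (mod 23). 58 = 2×22 + 14. So 7^{58} ≡ 7^{14} ≡ 2 (mod 23)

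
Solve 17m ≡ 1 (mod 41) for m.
Since 41 is prime, by Fermat 17^(-1) ≡ 17^{39} ≡ 29 (mod 41). Verify: 17 × 29 = 493 ≡ 1 (mod 41)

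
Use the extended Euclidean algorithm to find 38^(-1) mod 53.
Extended GCD: 38(7) + 53(-5) = 1. So 38^(-1) ≡ 7 mod 53. Verify: 38 × 7 = 266 ≡ 1 mod 53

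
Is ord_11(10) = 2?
Powers of 10 mod 11: 10^1≡10, 10^2≡1. First k with 10^k≡1 is k=2. Yes, ord_11(10) = 2.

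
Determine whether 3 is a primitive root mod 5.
ord_5(3) divides 4. For each prime q|4: 3^{2}≡4, none ≡ 1. So 3 has order 4 and is a primitive root mod 5.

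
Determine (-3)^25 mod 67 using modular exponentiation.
By repeated squaring mod 67: (-3)^{1}≡64, (-3)^{2}≡9, (-3)^{4}≡14, (-3)^{8}≡62, (-3)^{16}≡25. Then (-3)^{25} = (-3)^{16+8+1} ≡ 25 × 62 × 64 ≡ 40 mod 67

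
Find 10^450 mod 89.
Using Fermat: 10^{88} ≡ 1 mod 89. 450 ≡ 10 mod 88. So 10^{450} ≡ 10^{10} ≡ 50 mod 89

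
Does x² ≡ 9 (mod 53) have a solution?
By Euler's criterion: 9^{26} ≡ 1 (mod 53). Since this equals 1, 9 is a QR.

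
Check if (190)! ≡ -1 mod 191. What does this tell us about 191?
(190)! mod 191 = 190. Since this equals -1 mod 191, Wilson confirms 191 is prime.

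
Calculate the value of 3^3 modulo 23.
3^{3} = 27 ≡ 4 mod 23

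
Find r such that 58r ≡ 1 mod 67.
Since 67 is prime, by Fermat 58^(-1) ≡ 58^{65} ≡ 52 mod 67. Verify: 58 × 52 = 3016 ≡ 1 mod 67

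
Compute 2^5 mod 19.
By repeated squaring (mod 19): 2^{1}≡2, 2^{2}≡4, 2^{4}≡16. Then 2^{5} = 2^{4+1} ≡ 16 × 2 ≡ 13 (mod 19)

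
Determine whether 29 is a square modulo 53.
By Euler's criterion: 29^{26} ≡ 1 (mod 53). Since this equals 1, 29 is a QR.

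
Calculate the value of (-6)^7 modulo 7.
Using Fermat: (-6)^{6} ≡ 1 mod 7. 7 ≡ 1 mod 6. So (-6)^{7} ≡ (-6)^{1} ≡ 1 mod 7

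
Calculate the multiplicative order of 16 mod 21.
Powers of 16 mod 21: 16^1≡16, 16^2≡4, 16^3≡1. ord_21(16) = 3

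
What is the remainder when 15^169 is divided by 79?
Using Fermat: 15^{78} ≡ 1 mod 79. 169 ≡ 13 mod 78. So 15^{169} ≡ 15^{13} ≡ 78 mod 79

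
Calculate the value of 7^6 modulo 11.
By repeated squaring (mod 11): 7^{1}≡7, 7^{2}≡5, 7^{4}≡3. Then 7^{6} = 7^{4+2} ≡ 3 × 5 ≡ 4 (mod 11)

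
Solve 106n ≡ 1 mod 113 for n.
Since 113 is prime, by Fermat 106^(-1) ≡ 106^{111} ≡ 16 mod 113. Verify: 106 × 16 = 1696 ≡ 1 mod 113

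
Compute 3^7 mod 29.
By repeated squaring mod 29: 3^{1}≡3, 3^{2}≡9, 3^{4}≡23. Then 3^{7} = 3^{4+2+1} ≡ 23 × 9 × 3 ≡ 12 mod 29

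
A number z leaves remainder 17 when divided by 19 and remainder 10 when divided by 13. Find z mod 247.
M = 19 × 13 = 247. M₁ = 13, y₁ ≡ 3 mod 19. M₂ = 19, y₂ ≡ 11 mod 13. z = 17×13×3 + 10×19×11 ≡ 36 mod 247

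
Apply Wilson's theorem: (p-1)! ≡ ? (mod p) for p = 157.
By Wilson's theorem, (156)! ≡ -1 ≡ 156 mod 157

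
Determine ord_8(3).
Powers of 3 mod 8: 3^1≡3, 3^2≡1. So the order of 3 is 2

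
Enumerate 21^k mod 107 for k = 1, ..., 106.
21^1, 21^2, ..., 21^{106} mod 107: [21, 13, 59, 62, 18, 57, 20, 99, 46, 3, 63, 39, 70, 79, 54, 64, 60, 83, 31, 9, 82, 10, 103, 23, 55, 85, 73, 35, 93, 27, 32, 30, 95, 69, 58, 41, 5, 105, 65, 81, 96, 90, 71, 100, 67, 16, 15, 101, 88, 29, 74, 56, 106, 86, 94, 48, 45, 89, 50, 87, 8, 61, 104, 44, 68, 37, 28, 53, 43, 47, 24, 76, 98, 25, 97, 4, 84, 52, 22, 34, 72, 14, 80, 75, 77, 12, 38, 49, 66, 102, 2, 42, 26, 11, 17, 36, 7, 40, 91, 92, 6, 19, 78, 33, 51, 1]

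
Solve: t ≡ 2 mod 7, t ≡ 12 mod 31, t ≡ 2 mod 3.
M = 7 × 31 × 3 = 651. M₁ = 93, y₁ ≡ 4 mod 7. M₂ = 21, y₂ ≡ 3 mod 31. M₃ = 217, y₃ ≡ 1 mod 3. t = 2×93×4 + 12×21×3 + 2×217×1 ≡ 632 mod 651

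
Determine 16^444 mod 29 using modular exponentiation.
Using Fermat: 16^{28} ≡ 1 mod 29. 444 ≡ 24 mod 28. So 16^{444} ≡ 16^{24} ≡ 7 mod 29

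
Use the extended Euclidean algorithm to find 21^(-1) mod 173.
Extended GCD: 21(33) + 173(-4) = 1. So 21^(-1) ≡ 33 (mod 173). Verify: 21 × 33 = 693 ≡ 1 (mod 173)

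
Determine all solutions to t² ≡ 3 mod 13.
The square roots of 3 mod 13 are 9 and 4. Verify: 9² = 81 ≡ 3 mod 13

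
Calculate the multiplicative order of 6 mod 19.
Powers of 6 mod 19: 6^1≡6, 6^2≡17, 6^3≡7, 6^4≡4, 6^5≡5, 6^6≡11, 6^7≡9, 6^8≡16, 6^9≡1. So the order of 6 is 9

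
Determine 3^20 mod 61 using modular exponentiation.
By repeated squaring (mod 61): 3^{1}≡3, 3^{2}≡9, 3^{4}≡20, 3^{8}≡34, 3^{16}≡58. Then 3^{20} = 3^{16+4} ≡ 58 × 20 ≡ 1 (mod 61)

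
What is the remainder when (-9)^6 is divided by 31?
By repeated squaring mod 31: (-9)^{1}≡22, (-9)^{2}≡19, (-9)^{4}≡20. Then (-9)^{6} = (-9)^{4+2} ≡ 20 × 19 ≡ 8 mod 31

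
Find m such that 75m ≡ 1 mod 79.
Since 79 is prime, by Fermat 75^(-1) ≡ 75^{77} ≡ 59 mod 79. Verify: 75 × 59 = 4425 ≡ 1 mod 79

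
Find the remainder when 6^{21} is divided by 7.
By Fermat: 6^{6} ≡ 1 mod 7. 21 = 3×6 + 3. So 6^{21} ≡ 6^{3} ≡ 6 mod 7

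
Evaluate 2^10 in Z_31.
By repeated squaring (mod 31): 2^{1}≡2, 2^{2}≡4, 2^{4}≡16, 2^{8}≡8. Then 2^{10} = 2^{8+2} ≡ 8 × 4 ≡ 1 (mod 31)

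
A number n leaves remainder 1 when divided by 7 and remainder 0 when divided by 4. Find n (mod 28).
M = 7 × 4 = 28. M₁ = 4, y₁ ≡ 2 (mod 7). M₂ = 7, y₂ ≡ 3 (mod 4). n = 1×4×2 + 0×7×3 ≡ 8 (mod 28)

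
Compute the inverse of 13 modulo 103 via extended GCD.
Extended GCD: 13(8) + 103(-1) = 1. So 13^(-1) ≡ 8 mod 103. Verify: 13 × 8 = 104 ≡ 1 mod 103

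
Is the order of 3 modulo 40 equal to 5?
Powers of 3 mod 40: 3^1≡3, 3^2≡9, 3^3≡27, 3^4≡1. Already 3^4≡1, so the order is 4 < 5. No, the actual order is 4.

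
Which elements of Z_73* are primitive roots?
There are φ(72) = 24 primitive roots mod 73: {5, 11, 13, 14, 15, 20, 26, 28, 29, 31, 33, 34, 39, 40, 42, 44, 45, 47, 53, 58, 59, 60, 62, 68}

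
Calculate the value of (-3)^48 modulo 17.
Using Fermat: (-3)^{16} ≡ 1 mod 17. 48 ≡ 0 mod 16. So (-3)^{48} ≡ (-3)^{0} ≡ 1 mod 17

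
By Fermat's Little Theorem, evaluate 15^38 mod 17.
By Fermat: 15^{16} ≡ 1 mod 17. 38 = 2×16 + 6. So 15^{38} ≡ 15^{6} ≡ 13 mod 17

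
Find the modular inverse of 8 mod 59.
Since 59 is prime, by Fermat 8^(-1) ≡ 8^{57} ≡ 37 (mod 59). Verify: 8 × 37 = 296 ≡ 1 (mod 59)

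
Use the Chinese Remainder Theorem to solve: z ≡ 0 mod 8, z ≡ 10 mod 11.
M = 8 × 11 = 88. M₁ = 11, y₁ ≡ 3 mod 8. M₂ = 8, y₂ ≡ 7 mod 11. z = 0×11×3 + 10×8×7 ≡ 32 mod 88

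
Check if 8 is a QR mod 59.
By Euler's criterion: 8^{29} ≡ 58 mod 59. Since this equals -1 (≡ 58), 8 is not a QR.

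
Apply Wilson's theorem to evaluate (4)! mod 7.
(6)! = (4)! × (5) × (6) ≡ -1 (mod 7). So (4)! ≡ -1 × [(6)(5)]^(-1) ≡ 3 (mod 7)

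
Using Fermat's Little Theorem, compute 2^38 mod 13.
By Fermat: 2^{12} ≡ 1 mod 13. 38 = 3×12 + 2. So 2^{38} ≡ 2^{2} ≡ 4 mod 13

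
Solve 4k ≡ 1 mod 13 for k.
Since 13 is prime, by Fermat 4^(-1) ≡ 4^{11} ≡ 10 mod 13. Verify: 4 × 10 = 40 ≡ 1 mod 13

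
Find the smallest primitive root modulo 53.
g = 2. Powers: [2, 4, 8, 16, 32, 11, 22, ...] generates all 52 non-zero residues.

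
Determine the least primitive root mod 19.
g = 2. For each prime q|18: 2^{9}≡18, 2^{6}≡7, none ≡ 1, so ord_19(2) = 18 and 2 is a primitive root.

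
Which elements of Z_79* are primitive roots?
There are φ(78) = 24 primitive roots mod 79: {3, 6, 7, 28, 29, 30, 34, 35, 37, 39, 43, 47, 48, 53, 54, 59, 60, 63, 66, 68, 70, 74, 75, 77}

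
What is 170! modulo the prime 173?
(172)! = (170)! × (171) × (172) ≡ -1 mod 173. So (170)! ≡ -1 × [(172)(171)]^(-1) ≡ 86 mod 173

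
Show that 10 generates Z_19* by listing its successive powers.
10^1, 10^2, ..., 10^{18} mod 19: [10, 5, 12, 6, 3, 11, 15, 17, 18, 9, 14, 7, 13, 16, 8, 4, 2, 1]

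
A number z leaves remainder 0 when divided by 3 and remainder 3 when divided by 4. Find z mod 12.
M = 3 × 4 = 12. M₁ = 4, y₁ ≡ 1 mod 3. M₂ = 3, y₂ ≡ 3 mod 4. z = 0×4×1 + 3×3×3 ≡ 3 mod 12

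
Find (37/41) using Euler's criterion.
(37/41) = 37^{20} mod 41 = 1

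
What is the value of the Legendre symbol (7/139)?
(7/139) = 7^{69} mod 139 = 1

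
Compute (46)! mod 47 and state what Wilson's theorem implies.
(46)! mod 47 = 46. Since this equals -1 (mod 47), Wilson confirms 47 is prime.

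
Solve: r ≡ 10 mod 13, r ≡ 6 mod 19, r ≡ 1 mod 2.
M = 13 × 19 × 2 = 494. M₁ = 38, y₁ ≡ 12 mod 13. M₂ = 26, y₂ ≡ 11 mod 19. M₃ = 247, y₃ ≡ 1 mod 2. r = 10×38×12 + 6×26×11 + 1×247×1 ≡ 101 mod 494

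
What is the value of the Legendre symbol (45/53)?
(45/53) = 45^{26} mod 53 = -1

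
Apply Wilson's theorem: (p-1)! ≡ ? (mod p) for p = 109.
By Wilson's theorem, (108)! ≡ -1 ≡ 108 (mod 109)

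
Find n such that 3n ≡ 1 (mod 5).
Since 5 is prime, by Fermat 3^(-1) ≡ 3^{3} ≡ 2 (mod 5). Verify: 3 × 2 = 6 ≡ 1 (mod 5)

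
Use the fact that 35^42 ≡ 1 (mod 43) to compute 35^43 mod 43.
By Fermat: 35^{42} ≡ 1 (mod 43). So 35^{43} = 35^{42} · 35^{1} ≡ 35^{1} ≡ 35 (mod 43)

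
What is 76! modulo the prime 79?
(78)! = (76)! × (77) × (78) ≡ -1 (mod 79). So (76)! ≡ -1 × [(78)(77)]^(-1) ≡ 39 (mod 79)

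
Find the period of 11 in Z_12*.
Powers of 11 mod 12: 11^1≡11, 11^2≡1. ord_12(11) = 2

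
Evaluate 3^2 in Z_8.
3^{2} = 9 ≡ 1 mod 8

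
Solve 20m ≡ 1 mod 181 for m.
Since 181 is prime, by Fermat 20^(-1) ≡ 20^{179} ≡ 172 mod 181. Verify: 20 × 172 = 3440 ≡ 1 mod 181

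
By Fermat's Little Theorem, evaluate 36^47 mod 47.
By Fermat: 36^{46} ≡ 1 (mod 47). So 36^{47} = 36^{46} · 36^{1} ≡ 36^{1} ≡ 36 (mod 47)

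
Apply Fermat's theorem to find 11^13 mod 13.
By Fermat: 11^{12} ≡ 1 mod 13. So 11^{13} = 11^{12} · 11^{1} ≡ 11^{1} ≡ 11 mod 13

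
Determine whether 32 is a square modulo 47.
By Euler's criterion: 32^{23} ≡ 1 (mod 47). Since this equals 1, 32 is a QR.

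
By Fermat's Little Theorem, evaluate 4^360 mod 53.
By Fermat: 4^{52} ≡ 1 mod 53. 360 ≡ 48 mod 52. So 4^{360} ≡ 4^{48} ≡ 47 mod 53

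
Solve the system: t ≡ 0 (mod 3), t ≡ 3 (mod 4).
M = 3 × 4 = 12. M₁ = 4, y₁ ≡ 1 (mod 3). M₂ = 3, y₂ ≡ 3 (mod 4). t = 0×4×1 + 3×3×3 ≡ 3 (mod 12)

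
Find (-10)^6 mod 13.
By repeated squaring mod 13: (-10)^{1}≡3, (-10)^{2}≡9, (-10)^{4}≡3. Then (-10)^{6} = (-10)^{4+2} ≡ 3 × 9 ≡ 1 mod 13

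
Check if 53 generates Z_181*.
ord_181(53) divides 180. For each prime q|180: 53^{90}≡180, 53^{60}≡48, 53^{36}≡42, none ≡ 1. So 53 has order 180 and is a primitive root mod 181.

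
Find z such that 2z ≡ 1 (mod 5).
Since 5 is prime, by Fermat 2^(-1) ≡ 2^{3} ≡ 3 (mod 5). Verify: 2 × 3 = 6 ≡ 1 (mod 5)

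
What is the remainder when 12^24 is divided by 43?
By repeated squaring (mod 43): 12^{1}≡12, 12^{2}≡15, 12^{4}≡10, 12^{8}≡14, 12^{16}≡24. Then 12^{24} = 12^{16+8} ≡ 24 × 14 ≡ 35 (mod 43)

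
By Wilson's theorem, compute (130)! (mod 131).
By Wilson's theorem, (130)! ≡ -1 ≡ 130 (mod 131)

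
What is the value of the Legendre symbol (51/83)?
(51/83) = 51^{41} mod 83 = 1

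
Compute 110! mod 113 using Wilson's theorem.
(112)! = (110)! × (111) × (112) ≡ -1 mod 113. So (110)! ≡ -1 × [(112)(111)]^(-1) ≡ 56 mod 113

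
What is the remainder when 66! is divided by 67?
By Wilson's theorem, (66)! ≡ -1 ≡ 66 (mod 67)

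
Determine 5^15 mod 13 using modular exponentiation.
Using Fermat: 5^{12} ≡ 1 (mod 13). 15 ≡ 3 (mod 12). So 5^{15} ≡ 5^{3} ≡ 8 (mod 13)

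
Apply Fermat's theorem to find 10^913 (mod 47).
By Fermat: 10^{46} ≡ 1 (mod 47). 913 ≡ 39 (mod 46). So 10^{913} ≡ 10^{39} ≡ 23 (mod 47)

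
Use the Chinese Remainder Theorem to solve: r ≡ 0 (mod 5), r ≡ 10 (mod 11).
M = 5 × 11 = 55. M₁ = 11, y₁ ≡ 1 (mod 5). M₂ = 5, y₂ ≡ 9 (mod 11). r = 0×11×1 + 10×5×9 ≡ 10 (mod 55)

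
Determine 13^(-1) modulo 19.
Since 19 is prime, by Fermat 13^(-1) ≡ 13^{17} ≡ 3 (mod 19). Verify: 13 × 3 = 39 ≡ 1 (mod 19)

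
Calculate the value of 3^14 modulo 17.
By repeated squaring (mod 17): 3^{1}≡3, 3^{2}≡9, 3^{4}≡13, 3^{8}≡16. Then 3^{14} = 3^{8+4+2} ≡ 16 × 13 × 9 ≡ 2 (mod 17)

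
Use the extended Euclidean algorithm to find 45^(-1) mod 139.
Extended GCD: 45(34) + 139(-11) = 1. So 45^(-1) ≡ 34 (mod 139). Verify: 45 × 34 = 1530 ≡ 1 (mod 139)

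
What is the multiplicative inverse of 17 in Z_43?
Since 43 is prime, by Fermat 17^(-1) ≡ 17^{41} ≡ 38 (mod 43). Verify: 17 × 38 = 646 ≡ 1 (mod 43)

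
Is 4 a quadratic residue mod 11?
By Euler's criterion: 4^{5} ≡ 1 mod 11. Since this equals 1, 4 is a QR.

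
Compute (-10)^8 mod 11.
By repeated squaring (mod 11): (-10)^{1}≡1, (-10)^{2}≡1, (-10)^{4}≡1, (-10)^{8}≡1. So (-10)^{8} ≡ 1 (mod 11)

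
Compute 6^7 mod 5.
Using Fermat: 6^{4} ≡ 1 (mod 5). 7 ≡ 3 (mod 4). So 6^{7} ≡ 6^{3} ≡ 1 (mod 5)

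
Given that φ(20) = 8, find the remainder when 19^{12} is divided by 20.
By Euler: 19^{8} ≡ 1 (mod 20) since gcd(19, 20) = 1. 12 = 1×8 + 4. So 19^{12} ≡ 19^{4} ≡ 1 (mod 20)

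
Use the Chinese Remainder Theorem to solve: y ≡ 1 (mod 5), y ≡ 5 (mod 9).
M = 5 × 9 = 45. M₁ = 9, y₁ ≡ 4 (mod 5). M₂ = 5, y₂ ≡ 2 (mod 9). y = 1×9×4 + 5×5×2 ≡ 41 (mod 45)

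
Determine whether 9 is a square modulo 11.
By Euler's criterion: 9^{5} ≡ 1 mod 11. Since this equals 1, 9 is a QR.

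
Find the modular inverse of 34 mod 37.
Since 37 is prime, by Fermat 34^(-1) ≡ 34^{35} ≡ 12 mod 37. Verify: 34 × 12 = 408 ≡ 1 mod 37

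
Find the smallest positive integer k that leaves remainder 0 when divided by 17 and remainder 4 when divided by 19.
M = 17 × 19 = 323. M₁ = 19, y₁ ≡ 9 mod 17. M₂ = 17, y₂ ≡ 9 mod 19. k = 0×19×9 + 4×17×9 ≡ 289 mod 323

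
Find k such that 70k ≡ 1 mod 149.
Since 149 is prime, by Fermat 70^(-1) ≡ 70^{147} ≡ 66 mod 149. Verify: 70 × 66 = 4620 ≡ 1 mod 149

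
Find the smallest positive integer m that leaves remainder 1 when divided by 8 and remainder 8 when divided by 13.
M = 8 × 13 = 104. M₁ = 13, y₁ ≡ 5 mod 8. M₂ = 8, y₂ ≡ 5 mod 13. m = 1×13×5 + 8×8×5 ≡ 73 mod 104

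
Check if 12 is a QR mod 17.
By Euler's criterion: 12^{8} ≡ 16 (mod 17). Since this equals -1 (≡ 16), 12 is not a QR.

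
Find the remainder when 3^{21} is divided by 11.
By Fermat: 3^{10} ≡ 1 (mod 11). 21 = 2×10 + 1. So 3^{21} ≡ 3^{1} ≡ 3 (mod 11)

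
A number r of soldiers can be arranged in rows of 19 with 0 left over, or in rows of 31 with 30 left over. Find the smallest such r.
M = 19 × 31 = 589. M₁ = 31, y₁ ≡ 8 (mod 19). M₂ = 19, y₂ ≡ 18 (mod 31). r = 0×31×8 + 30×19×18 ≡ 247 (mod 589)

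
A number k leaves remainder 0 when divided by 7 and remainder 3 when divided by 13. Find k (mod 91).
M = 7 × 13 = 91. M₁ = 13, y₁ ≡ 6 (mod 7). M₂ = 7, y₂ ≡ 2 (mod 13). k = 0×13×6 + 3×7×2 ≡ 42 (mod 91)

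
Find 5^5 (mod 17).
By repeated squaring (mod 17): 5^{1}≡5, 5^{2}≡8, 5^{4}≡13. Then 5^{5} = 5^{4+1} ≡ 13 × 5 ≡ 14 (mod 17)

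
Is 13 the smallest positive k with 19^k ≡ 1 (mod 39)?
Powers of 19 mod 39: 19^1≡19, 19^2≡10, 19^3≡34, 19^4≡22, 19^5≡28, 19^6≡25, 19^7≡7, 19^8≡16, 19^9≡31, 19^10≡4, 19^11≡37, 19^12≡1. Already 19^12≡1, so the order is 12 < 13. No, the actual order is 12.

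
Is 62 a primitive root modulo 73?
ord_73(62) divides 72. For each prime q|72: 62^{36}≡72, 62^{24}≡8, none ≡ 1. So 62 has order 72 and is a primitive root mod 73.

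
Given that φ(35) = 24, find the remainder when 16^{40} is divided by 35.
By Euler: 16^{24} ≡ 1 mod 35 since gcd(16, 35) = 1. 40 = 1×24 + 16. So 16^{40} ≡ 16^{16} ≡ 16 mod 35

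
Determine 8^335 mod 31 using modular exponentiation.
Using Fermat: 8^{30} ≡ 1 (mod 31). 335 ≡ 5 (mod 30). So 8^{335} ≡ 8^{5} ≡ 1 (mod 31)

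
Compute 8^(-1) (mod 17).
Since 17 is prime, by Fermat 8^(-1) ≡ 8^{15} ≡ 15 (mod 17). Verify: 8 × 15 = 120 ≡ 1 (mod 17)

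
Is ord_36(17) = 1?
Powers of 17 mod 36: 17^1≡17, 17^2≡1. 17^1≡17≢1, so ord ≠ 1. No, the actual order is 2.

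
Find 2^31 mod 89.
By repeated squaring mod 89: 2^{1}≡2, 2^{2}≡4, 2^{4}≡16, 2^{8}≡78, 2^{16}≡32. Then 2^{31} = 2^{16+8+4+2+1} ≡ 32 × 78 × 16 × 4 × 2 ≡ 67 mod 89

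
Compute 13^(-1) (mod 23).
Since 23 is prime, by Fermat 13^(-1) ≡ 13^{21} ≡ 16 (mod 23). Verify: 13 × 16 = 208 ≡ 1 (mod 23)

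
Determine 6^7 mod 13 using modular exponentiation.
By repeated squaring mod 13: 6^{1}≡6, 6^{2}≡10, 6^{4}≡9. Then 6^{7} = 6^{4+2+1} ≡ 9 × 10 × 6 ≡ 7 mod 13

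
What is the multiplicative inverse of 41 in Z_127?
Since 127 is prime, by Fermat 41^(-1) ≡ 41^{125} ≡ 31 (mod 127). Verify: 41 × 31 = 1271 ≡ 1 (mod 127)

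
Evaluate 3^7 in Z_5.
Using Fermat: 3^{4} ≡ 1 mod 5. 7 ≡ 3 mod 4. So 3^{7} ≡ 3^{3} ≡ 2 mod 5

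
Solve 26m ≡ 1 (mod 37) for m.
Since 37 is prime, by Fermat 26^(-1) ≡ 26^{35} ≡ 10 (mod 37). Verify: 26 × 10 = 260 ≡ 1 (mod 37)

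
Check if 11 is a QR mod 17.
By Euler's criterion: 11^{8} ≡ 16 (mod 17). Since this equals -1 (≡ 16), 11 is not a QR.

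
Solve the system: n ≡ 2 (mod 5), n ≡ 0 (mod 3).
M = 5 × 3 = 15. M₁ = 3, y₁ ≡ 2 (mod 5). M₂ = 5, y₂ ≡ 2 (mod 3). n = 2×3×2 + 0×5×2 ≡ 12 (mod 15)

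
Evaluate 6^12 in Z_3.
By repeated squaring mod 3: 6^{1}≡0, 6^{2}≡0, 6^{4}≡0, 6^{8}≡0. Then 6^{12} = 6^{8+4} ≡ 0 × 0 ≡ 0 mod 3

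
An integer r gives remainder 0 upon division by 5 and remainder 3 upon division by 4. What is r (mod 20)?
M = 5 × 4 = 20. M₁ = 4, y₁ ≡ 4 (mod 5). M₂ = 5, y₂ ≡ 1 (mod 4). r = 0×4×4 + 3×5×1 ≡ 15 (mod 20)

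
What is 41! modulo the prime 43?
(42)! = (41)! × (42) ≡ -1 mod 43. So (41)! ≡ -1 × (42)^(-1) ≡ (-1)×(-1) = 1 mod 43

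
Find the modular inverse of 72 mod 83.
Since 83 is prime, by Fermat 72^(-1) ≡ 72^{81} ≡ 15 (mod 83). Verify: 72 × 15 = 1080 ≡ 1 (mod 83)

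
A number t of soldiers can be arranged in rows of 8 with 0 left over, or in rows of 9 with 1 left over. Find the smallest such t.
M = 8 × 9 = 72. M₁ = 9, y₁ ≡ 1 (mod 8). M₂ = 8, y₂ ≡ 8 (mod 9). t = 0×9×1 + 1×8×8 ≡ 64 (mod 72)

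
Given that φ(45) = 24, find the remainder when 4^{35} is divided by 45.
By Euler: 4^{24} ≡ 1 mod 45 since gcd(4, 45) = 1. 35 = 1×24 + 11. So 4^{35} ≡ 4^{11} ≡ 34 mod 45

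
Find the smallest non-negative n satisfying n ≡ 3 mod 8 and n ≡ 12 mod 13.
M = 8 × 13 = 104. M₁ = 13, y₁ ≡ 5 mod 8. M₂ = 8, y₂ ≡ 5 mod 13. n = 3×13×5 + 12×8×5 ≡ 51 mod 104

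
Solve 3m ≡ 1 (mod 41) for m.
Since 41 is prime, by Fermat 3^(-1) ≡ 3^{39} ≡ 14 (mod 41). Verify: 3 × 14 = 42 ≡ 1 (mod 41)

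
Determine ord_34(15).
Powers of 15 mod 34: 15^1≡15, 15^2≡21, 15^3≡9, 15^4≡33, 15^5≡19, 15^6≡13, 15^7≡25, 15^8≡1. So the order of 15 is 8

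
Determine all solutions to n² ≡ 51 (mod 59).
The square roots of 51 mod 59 are 46 and 13. Verify: 46² = 2116 ≡ 51 (mod 59)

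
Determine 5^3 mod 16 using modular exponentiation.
5^{3} = 125 ≡ 13 mod 16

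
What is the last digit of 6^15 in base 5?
Using Fermat: 6^{4} ≡ 1 (mod 5). 15 ≡ 3 (mod 4). So 6^{15} ≡ 6^{3} ≡ 1 (mod 5)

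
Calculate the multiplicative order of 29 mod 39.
Powers of 29 mod 39: 29^1≡29, 29^2≡22, 29^3≡14, 29^4≡16, 29^5≡35, 29^6≡1. ord_39(29) = 6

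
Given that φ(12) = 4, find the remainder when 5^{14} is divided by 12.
By Euler: 5^{4} ≡ 1 (mod 12) since gcd(5, 12) = 1. 14 = 3×4 + 2. So 5^{14} ≡ 5^{2} ≡ 1 (mod 12)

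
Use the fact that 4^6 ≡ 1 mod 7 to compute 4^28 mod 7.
By Fermat: 4^{6} ≡ 1 mod 7. 28 = 4×6 + 4. So 4^{28} ≡ 4^{4} ≡ 4 mod 7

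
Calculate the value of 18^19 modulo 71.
By repeated squaring mod 71: 18^{1}≡18, 18^{2}≡40, 18^{4}≡38, 18^{8}≡24, 18^{16}≡8. Then 18^{19} = 18^{16+2+1} ≡ 8 × 40 × 18 ≡ 9 mod 71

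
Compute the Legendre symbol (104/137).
(104/137) = 104^{68} mod 137 = -1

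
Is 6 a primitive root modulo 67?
6^{33} ≡ 1 mod 67 and 33 < 66, so ord_67(6) = 33 ≠ 66 and 6 is not a primitive root.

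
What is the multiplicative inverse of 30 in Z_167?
Since 167 is prime, by Fermat 30^(-1) ≡ 30^{165} ≡ 39 mod 167. Verify: 30 × 39 = 1170 ≡ 1 mod 167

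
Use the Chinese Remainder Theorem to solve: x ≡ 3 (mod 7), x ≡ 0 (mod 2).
M = 7 × 2 = 14. M₁ = 2, y₁ ≡ 4 (mod 7). M₂ = 7, y₂ ≡ 1 (mod 2). x = 3×2×4 + 0×7×1 ≡ 10 (mod 14)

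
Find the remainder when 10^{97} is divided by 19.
By Fermat: 10^{18} ≡ 1 mod 19. 97 = 5×18 + 7. So 10^{97} ≡ 10^{7} ≡ 15 mod 19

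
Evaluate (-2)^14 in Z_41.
By repeated squaring (mod 41): (-2)^{1}≡39, (-2)^{2}≡4, (-2)^{4}≡16, (-2)^{8}≡10. Then (-2)^{14} = (-2)^{8+4+2} ≡ 10 × 16 × 4 ≡ 25 (mod 41)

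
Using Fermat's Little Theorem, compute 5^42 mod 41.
By Fermat: 5^{40} ≡ 1 (mod 41). So 5^{42} = 5^{40} · 5^{2} ≡ 5^{2} ≡ 25 (mod 41)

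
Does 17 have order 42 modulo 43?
17^{21} ≡ 1 mod 43 and 21 < 42, so ord_43(17) = 21 ≠ 42 and 17 is not a primitive root.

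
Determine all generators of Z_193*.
There are φ(192) = 64 primitive roots mod 193: {5, 10, 15, 17, 19, 22, 26, 30, 34, 37, 38, 40, 41, 44, 45, 47, 51, 52, 53, 57, 58, 61, 66, 70, 73, 77, 78, 79, 80, 82, 90, 91, 102, 103, 111, 113, 114, 115, 116, 120, 123, 127, 132, 135, 136, 140, 141, 142, 146, 148, 149, 152, 153, 155, 156, 159, 163, 167, 171, 174, 176, 178, 183, 188}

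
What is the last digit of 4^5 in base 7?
By repeated squaring mod 7: 4^{1}≡4, 4^{2}≡2, 4^{4}≡4. Then 4^{5} = 4^{4+1} ≡ 4 × 4 ≡ 2 mod 7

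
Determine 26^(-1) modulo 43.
Since 43 is prime, by Fermat 26^(-1) ≡ 26^{41} ≡ 5 mod 43. Verify: 26 × 5 = 130 ≡ 1 mod 43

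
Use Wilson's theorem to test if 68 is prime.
(67)! mod 68 = 0. Since 0 ≢ -1 (mod 68), 68 is not prime.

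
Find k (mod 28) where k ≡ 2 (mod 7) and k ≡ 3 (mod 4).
M = 7 × 4 = 28. M₁ = 4, y₁ ≡ 2 (mod 7). M₂ = 7, y₂ ≡ 3 (mod 4). k = 2×4×2 + 3×7×3 ≡ 23 (mod 28)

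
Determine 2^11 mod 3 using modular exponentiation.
Using Fermat: 2^{2} ≡ 1 (mod 3). 11 ≡ 1 (mod 2). So 2^{11} ≡ 2^{1} ≡ 2 (mod 3)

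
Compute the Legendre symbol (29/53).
(29/53) = 29^{26} mod 53 = 1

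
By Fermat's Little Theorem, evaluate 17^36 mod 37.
By Fermat's Little Theorem, 17^{36} ≡ 1 mod 37 since 37 is prime and gcd(17, 37) = 1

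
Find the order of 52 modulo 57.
Powers of 52 mod 57: 52^1≡52, 52^2≡25, 52^3≡46, 52^4≡55, 52^5≡10, 52^6≡7, 52^7≡22, 52^8≡4, 52^9≡37, 52^10≡43, 52^11≡13, 52^12≡49, 52^13≡40, 52^14≡28, 52^15≡31, 52^16≡16, 52^17≡34, 52^18≡1. ord_57(52) = 18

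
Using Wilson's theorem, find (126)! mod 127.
By Wilson's theorem, (126)! ≡ -1 ≡ 126 (mod 127)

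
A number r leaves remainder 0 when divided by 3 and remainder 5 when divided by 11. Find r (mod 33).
M = 3 × 11 = 33. M₁ = 11, y₁ ≡ 2 (mod 3). M₂ = 3, y₂ ≡ 4 (mod 11). r = 0×11×2 + 5×3×4 ≡ 27 (mod 33)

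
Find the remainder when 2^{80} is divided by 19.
By Fermat: 2^{18} ≡ 1 (mod 19). 80 = 4×18 + 8. So 2^{80} ≡ 2^{8} ≡ 9 (mod 19)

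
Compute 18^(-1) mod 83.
Since 83 is prime, by Fermat 18^(-1) ≡ 18^{81} ≡ 60 mod 83. Verify: 18 × 60 = 1080 ≡ 1 mod 83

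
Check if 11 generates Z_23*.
ord_23(11) divides 22. For each prime q|22: 11^{11}≡22, 11^{2}≡6, none ≡ 1. So 11 has order 22 and is a primitive root mod 23.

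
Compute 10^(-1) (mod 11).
Since 11 is prime, by Fermat 10^(-1) ≡ 10^{9} ≡ 10 (mod 11). Verify: 10 × 10 = 100 ≡ 1 (mod 11)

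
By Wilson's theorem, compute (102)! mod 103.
By Wilson's theorem, (102)! ≡ -1 ≡ 102 mod 103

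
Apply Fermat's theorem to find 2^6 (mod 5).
By Fermat: 2^{4} ≡ 1 (mod 5). So 2^{6} = 2^{4} · 2^{2} ≡ 2^{2} ≡ 4 (mod 5)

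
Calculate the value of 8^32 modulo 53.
By repeated squaring mod 53: 8^{1}≡8, 8^{2}≡11, 8^{4}≡15, 8^{8}≡13, 8^{16}≡10, 8^{32}≡47. So 8^{32} ≡ 47 mod 53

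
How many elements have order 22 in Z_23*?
There are φ(23-1) = φ(22) = 10 primitive roots modulo 23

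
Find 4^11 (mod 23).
By repeated squaring (mod 23): 4^{1}≡4, 4^{2}≡16, 4^{4}≡3, 4^{8}≡9. Then 4^{11} = 4^{8+2+1} ≡ 9 × 16 × 4 ≡ 1 (mod 23)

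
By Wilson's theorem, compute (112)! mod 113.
By Wilson's theorem, (112)! ≡ -1 ≡ 112 mod 113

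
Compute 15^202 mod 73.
Using Fermat: 15^{72} ≡ 1 (mod 73). 202 ≡ 58 (mod 72). So 15^{202} ≡ 15^{58} ≡ 23 (mod 73)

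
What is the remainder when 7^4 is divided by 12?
7^{4} = 2401 ≡ 1 mod 12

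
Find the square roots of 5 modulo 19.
The square roots of 5 mod 19 are 9 and 10. Verify: 9² = 81 ≡ 5 mod 19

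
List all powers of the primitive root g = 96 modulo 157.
96^1, 96^2, ..., 96^{156} mod 157: [96, 110, 41, 11, 114, 111, 137, 121, 155, 122, 94, 75, 135, 86, 92, 40, 72, 4, 70, 126, 7, 44, 142, 130, 77, 13, 149, 17, 62, 143, 69, 30, 54, 3, 131, 16, 123, 33, 28, 19, 97, 49, 151, 52, 125, 68, 91, 101, 119, 120, 59, 12, 53, 64, 21, 132, 112, 76, 74, 39, 133, 51, 29, 115, 50, 90, 5, 9, 79, 48, 55, 99, 84, 57, 134, 147, 139, 156, 61, 47, 116, 146, 43, 46, 20, 36, 2, 35, 63, 82, 22, 71, 65, 117, 85, 153, 87, 31, 150, 113, 15, 27, 80, 144, 8, 140, 95, 14, 88, 127, 103, 154, 26, 141, 34, 124, 129, 138, 60, 108, 6, 105, 32, 89, 66, 56, 38, 37, 98, 145, 104, 93, 136, 25, 45, 81, 83, 118, 24, 106, 128, 42, 107, 67, 152, 148, 78, 109, 102, 58, 73, 100, 23, 10, 18, 1]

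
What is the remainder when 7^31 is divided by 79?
By repeated squaring mod 79: 7^{1}≡7, 7^{2}≡49, 7^{4}≡31, 7^{8}≡13, 7^{16}≡11. Then 7^{31} = 7^{16+8+4+2+1} ≡ 11 × 13 × 31 × 49 × 7 ≡ 6 mod 79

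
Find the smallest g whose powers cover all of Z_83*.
g = 2. For each prime q|82: 2^{41}≡82, 2^{2}≡4, none ≡ 1, so ord_83(2) = 82 and 2 is a primitive root.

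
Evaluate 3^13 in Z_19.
By repeated squaring mod 19: 3^{1}≡3, 3^{2}≡9, 3^{4}≡5, 3^{8}≡6. Then 3^{13} = 3^{8+4+1} ≡ 6 × 5 × 3 ≡ 14 mod 19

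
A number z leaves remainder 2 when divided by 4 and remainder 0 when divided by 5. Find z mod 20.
M = 4 × 5 = 20. M₁ = 5, y₁ ≡ 1 mod 4. M₂ = 4, y₂ ≡ 4 mod 5. z = 2×5×1 + 0×4×4 ≡ 10 mod 20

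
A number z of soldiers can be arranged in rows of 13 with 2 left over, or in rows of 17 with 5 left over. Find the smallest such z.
M = 13 × 17 = 221. M₁ = 17, y₁ ≡ 10 mod 13. M₂ = 13, y₂ ≡ 4 mod 17. z = 2×17×10 + 5×13×4 ≡ 158 mod 221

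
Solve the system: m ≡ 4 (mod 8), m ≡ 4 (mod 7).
M = 8 × 7 = 56. M₁ = 7, y₁ ≡ 7 (mod 8). M₂ = 8, y₂ ≡ 1 (mod 7). m = 4×7×7 + 4×8×1 ≡ 4 (mod 56)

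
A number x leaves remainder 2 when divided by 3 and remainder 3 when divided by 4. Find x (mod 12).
M = 3 × 4 = 12. M₁ = 4, y₁ ≡ 1 (mod 3). M₂ = 3, y₂ ≡ 3 (mod 4). x = 2×4×1 + 3×3×3 ≡ 11 (mod 12)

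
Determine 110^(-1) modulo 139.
Since 139 is prime, by Fermat 110^(-1) ≡ 110^{137} ≡ 115 mod 139. Verify: 110 × 115 = 12650 ≡ 1 mod 139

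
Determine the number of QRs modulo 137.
For prime 137, there are (p-1)/2 = (137-1)/2 = 68 quadratic residues (excluding 0).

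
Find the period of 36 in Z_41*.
Powers of 36 mod 41: 36^1≡36, 36^2≡25, 36^3≡39, 36^4≡10, 36^5≡32, 36^6≡4, 36^7≡21, 36^8≡18, 36^9≡33, 36^10≡40, 36^11≡5, 36^12≡16, 36^13≡2, 36^14≡31, 36^15≡9, 36^16≡37, 36^17≡20, 36^18≡23, 36^19≡8, 36^20≡1. So the order of 36 is 20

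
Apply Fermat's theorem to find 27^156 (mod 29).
By Fermat: 27^{28} ≡ 1 (mod 29). 156 = 5×28 + 16. So 27^{156} ≡ 27^{16} ≡ 25 (mod 29)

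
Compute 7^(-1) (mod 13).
Since 13 is prime, by Fermat 7^(-1) ≡ 7^{11} ≡ 2 (mod 13). Verify: 7 × 2 = 14 ≡ 1 (mod 13)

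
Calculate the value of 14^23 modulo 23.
Using Fermat: 14^{22} ≡ 1 mod 23. 23 ≡ 1 mod 22. So 14^{23} ≡ 14^{1} ≡ 14 mod 23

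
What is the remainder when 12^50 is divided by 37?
Using Fermat: 12^{36} ≡ 1 (mod 37). 50 ≡ 14 (mod 36). So 12^{50} ≡ 12^{14} ≡ 7 (mod 37)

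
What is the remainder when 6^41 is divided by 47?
By repeated squaring (mod 47): 6^{1}≡6, 6^{2}≡36, 6^{4}≡27, 6^{8}≡24, 6^{16}≡12, 6^{32}≡3. Then 6^{41} = 6^{32+8+1} ≡ 3 × 24 × 6 ≡ 9 (mod 47)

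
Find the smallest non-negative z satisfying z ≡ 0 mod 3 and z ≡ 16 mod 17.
M = 3 × 17 = 51. M₁ = 17, y₁ ≡ 2 mod 3. M₂ = 3, y₂ ≡ 6 mod 17. z = 0×17×2 + 16×3×6 ≡ 33 mod 51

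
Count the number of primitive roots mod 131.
There are φ(131-1) = φ(130) = 48 primitive roots modulo 131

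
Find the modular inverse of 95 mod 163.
Since 163 is prime, by Fermat 95^(-1) ≡ 95^{161} ≡ 151 mod 163. Verify: 95 × 151 = 14345 ≡ 1 mod 163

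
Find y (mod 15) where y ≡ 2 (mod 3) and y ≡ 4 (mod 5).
M = 3 × 5 = 15. M₁ = 5, y₁ ≡ 2 (mod 3). M₂ = 3, y₂ ≡ 2 (mod 5). y = 2×5×2 + 4×3×2 ≡ 14 (mod 15)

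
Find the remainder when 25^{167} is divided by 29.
By Fermat: 25^{28} ≡ 1 mod 29. 167 = 5×28 + 27. So 25^{167} ≡ 25^{27} ≡ 7 mod 29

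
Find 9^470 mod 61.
Using Fermat: 9^{60} ≡ 1 mod 61. 470 ≡ 50 mod 60. So 9^{470} ≡ 9^{50} ≡ 1 mod 61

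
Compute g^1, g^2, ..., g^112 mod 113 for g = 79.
79^1, 79^2, ..., 79^{112} mod 113: [79, 26, 20, 111, 68, 61, 73, 4, 90, 104, 80, 105, 46, 18, 66, 16, 21, 77, 94, 81, 71, 72, 38, 64, 84, 82, 37, 98, 58, 62, 39, 30, 110, 102, 35, 53, 6, 22, 43, 7, 101, 69, 27, 99, 24, 88, 59, 28, 65, 50, 108, 57, 96, 13, 10, 112, 34, 87, 93, 2, 45, 52, 40, 109, 23, 9, 33, 8, 67, 95, 47, 97, 92, 36, 19, 32, 42, 41, 75, 49, 29, 31, 76, 15, 55, 51, 74, 83, 3, 11, 78, 60, 107, 91, 70, 106, 12, 44, 86, 14, 89, 25, 54, 85, 48, 63, 5, 56, 17, 100, 103, 1]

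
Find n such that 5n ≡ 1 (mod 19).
Since 19 is prime, by Fermat 5^(-1) ≡ 5^{17} ≡ 4 (mod 19). Verify: 5 × 4 = 20 ≡ 1 (mod 19)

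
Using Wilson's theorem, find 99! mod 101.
(100)! = (99)! × (100) ≡ -1 mod 101. So (99)! ≡ -1 × (100)^(-1) ≡ (-1)×(-1) = 1 mod 101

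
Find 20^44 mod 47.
By repeated squaring mod 47: 20^{1}≡20, 20^{2}≡24, 20^{4}≡12, 20^{8}≡3, 20^{16}≡9, 20^{32}≡34. Then 20^{44} = 20^{32+8+4} ≡ 34 × 3 × 12 ≡ 2 mod 47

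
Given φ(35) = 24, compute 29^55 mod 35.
By Euler: 29^{24} ≡ 1 (mod 35) since gcd(29, 35) = 1. 55 = 2×24 + 7. So 29^{55} ≡ 29^{7} ≡ 29 (mod 35)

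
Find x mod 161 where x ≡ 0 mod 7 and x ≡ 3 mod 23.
M = 7 × 23 = 161. M₁ = 23, y₁ ≡ 4 mod 7. M₂ = 7, y₂ ≡ 10 mod 23. x = 0×23×4 + 3×7×10 ≡ 49 mod 161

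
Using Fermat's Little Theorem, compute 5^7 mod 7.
By Fermat: 5^{6} ≡ 1 (mod 7). So 5^{7} = 5^{6} · 5^{1} ≡ 5^{1} ≡ 5 (mod 7)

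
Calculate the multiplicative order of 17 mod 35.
Powers of 17 mod 35: 17^1≡17, 17^2≡9, 17^3≡13, 17^4≡11, 17^5≡12, 17^6≡29, 17^7≡3, 17^8≡16, 17^9≡27, 17^10≡4, 17^11≡33, 17^12≡1. So the order of 17 is 12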